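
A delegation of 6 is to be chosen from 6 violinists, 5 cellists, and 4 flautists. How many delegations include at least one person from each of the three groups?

With no constraint there are C(15,6) = 5005 possible selections.
Selections missing a whole group: no violinists → C(9,6) = 84; no cellists → C(10,6) = 210; no flautists → C(11,6) = 462.
Add back selections omitting two groups (i.e. drawn from a single group): C(6,6) + C(5,6) + C(4,6) = 1.
By inclusion–exclusion: 5005 − 756 + 1 = 4250.

4250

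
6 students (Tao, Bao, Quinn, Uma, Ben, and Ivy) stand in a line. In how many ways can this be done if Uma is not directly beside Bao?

480

There are 6! = 720 arrangements in all. If Uma and Bao are adjacent, merging them into one block gives 2·(5)! = 240 arrangements.
So 720 − 240 = 480 arrangements keep them apart.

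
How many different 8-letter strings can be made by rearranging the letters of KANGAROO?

10080

Letter multiplicities in KANGAROO: A×2, G×1, K×1, N×1, O×2, R×1.
So there are 8! / (2!·2!) = 10080 distinguishable arrangements.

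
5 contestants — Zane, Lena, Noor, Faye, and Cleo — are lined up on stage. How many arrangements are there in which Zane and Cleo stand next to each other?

Treat {Zane, Cleo} as a single unit. There are 4 units to order, and the pair itself can be ordered 2 ways.
That gives 2 × 4! = 2 × 24 = 48.

48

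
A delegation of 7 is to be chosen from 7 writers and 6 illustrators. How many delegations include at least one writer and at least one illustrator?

Total 7-person selections from all 13: C(13,7) = 1716.
Selections missing a whole group: no writers → C(6,7) = 0; no illustrators → C(7,7) = 1.
Both groups omitted at once is impossible, so 1716 − 1 = 1715.

1715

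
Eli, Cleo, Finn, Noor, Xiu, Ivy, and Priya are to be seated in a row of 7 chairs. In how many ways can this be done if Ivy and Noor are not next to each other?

Of the 7! = 5040 arrangements, those with Ivy and Noor adjacent number 2 × 6! = 1440 (treat the pair as a block with 2 internal orders).
Complementary counting: 5040 − 1440 = 3600.

3600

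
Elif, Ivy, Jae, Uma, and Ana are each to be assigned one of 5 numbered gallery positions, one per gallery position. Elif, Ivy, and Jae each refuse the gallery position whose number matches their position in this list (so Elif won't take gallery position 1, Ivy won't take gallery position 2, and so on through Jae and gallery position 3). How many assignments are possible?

Let Aᵢ (for i ∈ {1, 2, 3}) be the placements that put person i in their forbidden gallery position. Any j of these fix j positions, leaving (5−j)! ways to fill the rest, and there are C(3,j) ways to pick which j.
By inclusion–exclusion, the number of valid placements is Σ_{j=0}^{3} (−1)^j C(3,j)·(5−j)!.
Computing: 120 − 72 + 18 − 2 = 64.

64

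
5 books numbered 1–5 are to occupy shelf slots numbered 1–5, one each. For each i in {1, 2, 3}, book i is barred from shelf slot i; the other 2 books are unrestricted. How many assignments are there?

Let Aᵢ (for i ∈ {1, 2, 3}) be the placements that put book i in its forbidden shelf slot. Any j of these fix j positions, leaving (5−j)! ways to fill the rest, and there are C(3,j) ways to pick which j.
By inclusion–exclusion, the number of valid placements is Σ_{j=0}^{3} (−1)^j C(3,j)·(5−j)!.
Computing: 120 − 72 + 18 − 2 = 64.

64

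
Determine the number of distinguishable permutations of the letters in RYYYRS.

60

RYYYRS has 6 letters with R appearing twice and Y appearing 3 times.
So there are 6! / (3!·2!) = 60 distinguishable arrangements.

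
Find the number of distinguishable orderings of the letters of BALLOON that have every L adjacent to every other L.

Treat the 2 copies of L as a single block. The multiset to arrange is then {LL, A, B, N, O, O}, 6 items in all.
That gives (6)!/(2!) = 360 arrangements.

360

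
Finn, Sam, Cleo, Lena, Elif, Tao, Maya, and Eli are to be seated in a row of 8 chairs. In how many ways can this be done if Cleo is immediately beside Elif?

Place the 6 others and the Cleo-Elif pair as 7 objects in a line; the pair has 2 internal arrangements.
So the count is 2·(7)! = 10080.

10080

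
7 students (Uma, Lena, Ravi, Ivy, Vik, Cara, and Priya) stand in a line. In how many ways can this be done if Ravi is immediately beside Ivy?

Treat {Ravi, Ivy} as a single unit. There are 6 units to order, and the pair itself can be ordered 2 ways.
So the count is 2·(6)! = 1440.

1440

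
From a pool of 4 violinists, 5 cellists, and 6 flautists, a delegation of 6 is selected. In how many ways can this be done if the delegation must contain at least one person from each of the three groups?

4250

With no constraint there are C(15,6) = 5005 possible selections.
Selections missing a whole group: no violinists → C(11,6) = 462; no cellists → C(10,6) = 210; no flautists → C(9,6) = 84.
Add back selections omitting two groups (i.e. drawn from a single group): C(4,6) + C(5,6) + C(6,6) = 1.
By inclusion–exclusion: 5005 − 756 + 1 = 4250.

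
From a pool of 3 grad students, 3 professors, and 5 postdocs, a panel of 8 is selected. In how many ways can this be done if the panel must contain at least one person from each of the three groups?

With no constraint there are C(11,8) = 165 possible selections.
Selections missing a whole group: no grad students → C(8,8) = 1; no professors → C(8,8) = 1; no postdocs → C(6,8) = 0.
Add back selections omitting two groups (i.e. drawn from a single group): C(3,8) + C(3,8) + C(5,8) = 0.
By inclusion–exclusion: 165 − 2 + 0 = 163.

163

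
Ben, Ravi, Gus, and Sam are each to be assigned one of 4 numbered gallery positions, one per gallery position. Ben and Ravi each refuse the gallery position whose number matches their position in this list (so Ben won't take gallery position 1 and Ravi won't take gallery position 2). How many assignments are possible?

Let Aᵢ (for i ∈ {1, 2}) be the placements that put person i in their forbidden gallery position. Any j of these fix j positions, leaving (4−j)! ways to fill the rest, and there are C(2,j) ways to pick which j.
By inclusion–exclusion, the number of valid placements is Σ_{j=0}^{2} (−1)^j C(2,j)·(4−j)!.
Computing: 24 − 12 + 2 = 14.

14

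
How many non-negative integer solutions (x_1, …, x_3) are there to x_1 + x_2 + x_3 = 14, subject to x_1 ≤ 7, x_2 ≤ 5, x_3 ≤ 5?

10

Without the upper bounds there are C(16,2) = 120 ways to split 14 among 3 variables.
Subtract solutions that violate a single cap (substitute x_i' = x_i − (cap_i+1)): x_1 ≥ 8 gives C(8,2) = 28; x_2 ≥ 6 gives C(10,2) = 45; x_3 ≥ 6 gives C(10,2) = 45. Together 118.
Add back pairs where two caps are both exceeded: 1 + 1 + 6 = 8.
By inclusion–exclusion the count is 120 − 118 + 8 = 10.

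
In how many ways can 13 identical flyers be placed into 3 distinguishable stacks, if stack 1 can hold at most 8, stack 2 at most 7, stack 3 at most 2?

12

By stars and bars, unrestricted non-negative solutions to x_1+…+x_3 = 13 number C(13+2,2) = 105.
Subtract solutions that violate a single cap (substitute x_i' = x_i − (cap_i+1)): x_1 ≥ 9 gives C(6,2) = 15; x_2 ≥ 8 gives C(7,2) = 21; x_3 ≥ 3 gives C(12,2) = 66. Together 102.
Add back pairs where two caps are both exceeded: 0 + 3 + 6 = 9.
By inclusion–exclusion the count is 105 − 102 + 9 = 12.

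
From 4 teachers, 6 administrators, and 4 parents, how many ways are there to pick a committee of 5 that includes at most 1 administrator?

476

Split by how many administrators are chosen (0 through 1).
Sum: C(6,0)·C(8,5) + C(6,1)·C(8,4) = 56 + 420 = 476.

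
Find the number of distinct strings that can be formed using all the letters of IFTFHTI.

Letter multiplicities in IFTFHTI: F×2, H×1, I×2, T×2.
Dividing 7! = 5040 by 2!·2!·2! = 8 for the repeated letters gives 630.

630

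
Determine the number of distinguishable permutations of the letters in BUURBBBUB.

504

The 9 letters of BUURBBBUB have repeats: B appearing 5 times and U appearing 3 times.
Dividing 9! = 362880 by 5!·3! = 720 for the repeated letters gives 504.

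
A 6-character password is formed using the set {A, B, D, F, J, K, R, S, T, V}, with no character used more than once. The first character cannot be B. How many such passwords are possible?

The first character has 10−1 = 9 choices (anything except B).
The remaining 5 characters are filled from the other 9 symbols without repetition: 9 × 8 × 7 × 6 × 5 = 15120.
Total: 9 × 15120 = 136080.

136080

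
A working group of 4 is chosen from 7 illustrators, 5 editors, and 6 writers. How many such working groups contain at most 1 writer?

1815

Split by how many writers are chosen (0 through 1).
Sum: C(6,0)·C(12,4) + C(6,1)·C(12,3) = 495 + 1320 = 1815.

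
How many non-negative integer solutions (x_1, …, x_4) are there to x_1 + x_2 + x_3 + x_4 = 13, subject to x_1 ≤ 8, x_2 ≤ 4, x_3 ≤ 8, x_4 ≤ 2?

Ignoring the caps, the number of non-negative solutions to x_1+…+x_4 = 13 is C(16,3) = 560.
Subtract solutions that violate a single cap (substitute x_i' = x_i − (cap_i+1)): x_1 ≥ 9 gives C(7,3) = 35; x_2 ≥ 5 gives C(11,3) = 165; x_3 ≥ 9 gives C(7,3) = 35; x_4 ≥ 3 gives C(13,3) = 286. Together 521.
Add back pairs where two caps are both exceeded: 0 + 0 + 4 + 0 + 56 + 4 = 64.
By inclusion–exclusion the count is 560 − 521 + 64 = 103.

103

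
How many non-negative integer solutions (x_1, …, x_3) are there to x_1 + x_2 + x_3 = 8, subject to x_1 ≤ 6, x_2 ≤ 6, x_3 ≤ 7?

Without the upper bounds there are C(10,2) = 45 ways to split 8 among 3 variables.
Subtract solutions that violate a single cap (substitute x_i' = x_i − (cap_i+1)): x_1 ≥ 7 gives C(3,2) = 3; x_2 ≥ 7 gives C(3,2) = 3; x_3 ≥ 8 gives C(2,2) = 1. Together 7.
No two caps can be exceeded simultaneously, so the pair terms are all 0.
By inclusion–exclusion the count is 45 − 7 + 0 = 38.

38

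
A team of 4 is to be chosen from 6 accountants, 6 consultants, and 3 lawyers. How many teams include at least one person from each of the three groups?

Total 4-person selections from all 15: C(15,4) = 1365.
Selections missing a whole group: no accountants → C(9,4) = 126; no consultants → C(9,4) = 126; no lawyers → C(12,4) = 495.
Add back selections omitting two groups (i.e. drawn from a single group): C(6,4) + C(6,4) + C(3,4) = 30.
By inclusion–exclusion: 1365 − 747 + 30 = 648.

648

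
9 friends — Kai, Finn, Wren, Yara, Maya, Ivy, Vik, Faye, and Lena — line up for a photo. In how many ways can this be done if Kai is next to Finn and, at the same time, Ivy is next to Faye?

20160

Treat {Kai,Finn} as one block (2 orders) and {Ivy,Faye} as another (2 orders).
That leaves 7 units to arrange: 2 × 2 × 7! = 4 × 5040 = 20160.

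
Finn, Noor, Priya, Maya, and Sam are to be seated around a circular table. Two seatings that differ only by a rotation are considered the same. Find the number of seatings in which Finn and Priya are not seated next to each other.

Without the restriction there are (4)! = 24 seatings.
Seatings with Finn beside Priya: treat them as a block with 2 internal orders, giving 2 × (3)! = 12.
Subtracting, 24 − 12 = 12.

12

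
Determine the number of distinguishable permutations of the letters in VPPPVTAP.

840

Letter multiplicities in VPPPVTAP: A×1, P×4, T×1, V×2.
The number of distinct arrangements is 8!/(4!·2!) = 40320/48 = 840.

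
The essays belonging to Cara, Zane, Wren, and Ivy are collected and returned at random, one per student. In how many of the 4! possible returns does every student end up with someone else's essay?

9

Let Aᵢ be the assignments in which student i gets their own essay. We want the size of the complement of A₁∪…∪A_4.
By inclusion–exclusion this is Σ_{j=0}^{4} (−1)^j C(4,j)·(4−j)!.
Computing: 24 − 24 + 12 − 4 + 1 = 9.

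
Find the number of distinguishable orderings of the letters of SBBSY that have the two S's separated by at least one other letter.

18

There are 5!/(2!·2!) = 30 arrangements of SBBSY in total.
If the two S's are adjacent, glue them into one block, leaving 4 items to arrange: (4)!/(2!) = 12 ways.
Subtracting, 30 − 12 = 18 arrangements keep the S's apart.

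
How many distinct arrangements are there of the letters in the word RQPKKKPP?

1120

The 8 letters of RQPKKKPP have repeats: K appearing 3 times and P appearing 3 times.
So there are 8! / (3!·3!) = 1120 distinguishable arrangements.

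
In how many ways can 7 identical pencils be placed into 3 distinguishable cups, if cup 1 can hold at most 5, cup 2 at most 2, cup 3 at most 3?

Without the upper bounds there are C(9,2) = 36 ways to split 7 among 3 cups.
Subtract solutions that violate a single cap (substitute x_i' = x_i − (cap_i+1)): x_1 ≥ 6 gives C(3,2) = 3; x_2 ≥ 3 gives C(6,2) = 15; x_3 ≥ 4 gives C(5,2) = 10. Together 28.
Add back pairs where two caps are both exceeded: 0 + 0 + 1 = 1.
By inclusion–exclusion the count is 36 − 28 + 1 = 9.

9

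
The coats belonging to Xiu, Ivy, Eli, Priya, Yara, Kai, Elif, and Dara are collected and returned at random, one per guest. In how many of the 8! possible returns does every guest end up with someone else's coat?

Let Aᵢ be the assignments in which guest i gets their own coat. We want the size of the complement of A₁∪…∪A_8.
By inclusion–exclusion this is Σ_{j=0}^{8} (−1)^j C(8,j)·(8−j)!.
Computing: 40320 − 40320 + 20160 − 6720 + 1680 − 336 + 56 − 8 + 1 = 14833.

14833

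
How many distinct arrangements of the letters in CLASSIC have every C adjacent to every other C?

360

Treat the 2 copies of C as a single block. The multiset to arrange is then {CC, A, I, L, S, S}, 6 items in all.
That gives (6)!/(2!) = 360 arrangements.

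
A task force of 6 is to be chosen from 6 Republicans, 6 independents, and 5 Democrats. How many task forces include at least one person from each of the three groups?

10530

Unrestricted: C(17,6) = 12376 ways to pick any 6 of the 17.
Subtract selections that omit an entire group: no Republicans → C(11,6) = 462; no independents → C(11,6) = 462; no Democrats → C(12,6) = 924.
Add back selections omitting two groups (i.e. drawn from a single group): C(6,6) + C(6,6) + C(5,6) = 2.
By inclusion–exclusion: 12376 − 1848 + 2 = 10530.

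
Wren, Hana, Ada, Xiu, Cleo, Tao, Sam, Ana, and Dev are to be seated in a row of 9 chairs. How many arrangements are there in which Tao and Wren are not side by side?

There are 9! = 362880 arrangements in all. If Tao and Wren are adjacent, merging them into one block gives 2·(8)! = 80640 arrangements.
Complementary counting: 362880 − 80640 = 282240.

282240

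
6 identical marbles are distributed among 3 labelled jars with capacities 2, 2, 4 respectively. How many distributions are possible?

By stars and bars, unrestricted non-negative solutions to x_1+…+x_3 = 6 number C(6+2,2) = 28.
Subtract solutions that violate a single cap (substitute x_i' = x_i − (cap_i+1)): x_1 ≥ 3 gives C(5,2) = 10; x_2 ≥ 3 gives C(5,2) = 10; x_3 ≥ 5 gives C(3,2) = 3. Together 23.
Add back pairs where two caps are both exceeded: 1 + 0 + 0 = 1.
By inclusion–exclusion the count is 28 − 23 + 1 = 6.

6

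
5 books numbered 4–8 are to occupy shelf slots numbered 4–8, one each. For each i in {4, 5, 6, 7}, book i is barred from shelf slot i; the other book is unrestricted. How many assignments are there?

Let Aᵢ (for 4 ≤ i ≤ 7) be the placements that put book i in its forbidden shelf slot. Any j of these fix j positions, leaving (5−j)! ways to fill the rest, and there are C(4,j) ways to pick which j.
By inclusion–exclusion, the number of valid placements is Σ_{j=0}^{4} (−1)^j C(4,j)·(5−j)!.
Computing: 120 − 96 + 36 − 8 + 1 = 53.

53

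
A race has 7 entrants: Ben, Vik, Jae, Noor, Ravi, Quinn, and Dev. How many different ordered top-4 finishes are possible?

840

This is an ordered selection of 4 from 7: P(7,4).
That gives 7 × 6 × 5 × 4 = 840.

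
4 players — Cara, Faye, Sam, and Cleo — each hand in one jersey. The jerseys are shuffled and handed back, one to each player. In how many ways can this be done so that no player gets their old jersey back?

9

Count assignments avoiding every fixed point. For any j of the 4 players fixed to their old jersey, the other 4−j can be arranged in (4−j)! ways.
By inclusion–exclusion this is Σ_{j=0}^{4} (−1)^j C(4,j)·(4−j)!.
Computing: 24 − 24 + 12 − 4 + 1 = 9.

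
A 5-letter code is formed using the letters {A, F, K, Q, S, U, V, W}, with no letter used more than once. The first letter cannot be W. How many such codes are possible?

5880

The first letter has 8−1 = 7 choices (anything except W).
The remaining 4 letters are filled from the other 7 symbols without repetition: 7 × 6 × 5 × 4 = 840.
Total: 7 × 840 = 5880.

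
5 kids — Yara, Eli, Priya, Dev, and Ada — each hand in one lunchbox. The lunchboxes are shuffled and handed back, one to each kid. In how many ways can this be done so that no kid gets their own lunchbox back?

Count assignments avoiding every fixed point. For any j of the 5 kids fixed to their own lunchbox, the other 5−j can be arranged in (5−j)! ways.
By inclusion–exclusion this is Σ_{j=0}^{5} (−1)^j C(5,j)·(5−j)!.
Computing: 120 − 120 + 60 − 20 + 5 − 1 = 44.

44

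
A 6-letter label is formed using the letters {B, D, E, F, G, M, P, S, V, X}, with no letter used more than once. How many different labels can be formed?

151200

Choose and order 6 of the 10 symbols: the first letter has 10 options, the next 9, and so on down to 5.
10 × 9 × 8 × 7 × 6 × 5 = 151200.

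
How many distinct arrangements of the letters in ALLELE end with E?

With the last slot taken by E, it remains to arrange the other 5 letters (ALLLE).
Those 5 letters have L appearing 3 times, giving (5)!/(3!) = 20.

20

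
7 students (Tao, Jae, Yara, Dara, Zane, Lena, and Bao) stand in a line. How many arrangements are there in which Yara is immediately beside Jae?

Glue Yara and Jae into one block (2 internal orders), leaving 6 units to arrange in a row.
So the count is 2·(6)! = 1440.

1440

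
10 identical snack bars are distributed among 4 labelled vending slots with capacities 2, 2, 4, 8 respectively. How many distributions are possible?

41

By stars and bars, unrestricted non-negative solutions to x_1+…+x_4 = 10 number C(10+3,3) = 286.
Subtract solutions that violate a single cap (substitute x_i' = x_i − (cap_i+1)): x_1 ≥ 3 gives C(10,3) = 120; x_2 ≥ 3 gives C(10,3) = 120; x_3 ≥ 5 gives C(8,3) = 56; x_4 ≥ 9 gives C(4,3) = 4. Together 300.
Add back pairs where two caps are both exceeded: 35 + 10 + 0 + 10 + 0 + 0 = 55.
By inclusion–exclusion the count is 286 − 300 + 55 = 41.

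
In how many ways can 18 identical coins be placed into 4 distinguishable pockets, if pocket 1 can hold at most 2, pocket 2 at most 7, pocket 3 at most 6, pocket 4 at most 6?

Without the upper bounds there are C(21,3) = 1330 ways to split 18 among 4 pockets.
Subtract solutions that violate a single cap (substitute x_i' = x_i − (cap_i+1)): x_1 ≥ 3 gives C(18,3) = 816; x_2 ≥ 8 gives C(13,3) = 286; x_3 ≥ 7 gives C(14,3) = 364; x_4 ≥ 7 gives C(14,3) = 364. Together 1830.
Add back pairs where two caps are both exceeded: 120 + 165 + 165 + 20 + 20 + 35 = 525.
Subtract triples: 1 + 1 + 4 + 0 = 6.
By inclusion–exclusion the count is 1330 − 1830 + 525 − 6 = 19.

19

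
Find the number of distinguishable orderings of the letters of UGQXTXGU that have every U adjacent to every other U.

Treat the 2 copies of U as a single block. The multiset to arrange is then {UU, G, G, Q, T, X, X}, 7 items in all.
That gives (7)!/(2!·2!) = 1260 arrangements.

1260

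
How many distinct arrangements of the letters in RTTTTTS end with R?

6

Fix R in the last position and arrange the remaining 6 letters.
Those 6 letters have T appearing 5 times, giving (6)!/(5!) = 6.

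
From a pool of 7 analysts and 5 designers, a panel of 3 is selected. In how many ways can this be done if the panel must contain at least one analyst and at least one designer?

With no constraint there are C(12,3) = 220 possible selections.
Selections missing a whole group: no analysts → C(5,3) = 10; no designers → C(7,3) = 35.
Both groups omitted at once is impossible, so 220 − 45 = 175.

175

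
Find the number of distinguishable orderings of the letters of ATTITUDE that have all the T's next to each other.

720

Treat the 3 copies of T as a single block. The multiset to arrange is then {TTT, A, D, E, I, U}, 6 items in all.
All 6 items are distinct, so there are (6)! = 720 arrangements.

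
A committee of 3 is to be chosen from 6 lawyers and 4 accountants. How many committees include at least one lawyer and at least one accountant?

96

With no constraint there are C(10,3) = 120 possible selections.
Selections missing a whole group: no lawyers → C(4,3) = 4; no accountants → C(6,3) = 20.
Both groups omitted at once is impossible, so 120 − 24 = 96.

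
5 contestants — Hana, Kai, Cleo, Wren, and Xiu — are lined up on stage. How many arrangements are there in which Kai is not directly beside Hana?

Of the 5! = 120 arrangements, those with Kai and Hana adjacent number 2 × 4! = 48 (treat the pair as a block with 2 internal orders).
Complementary counting: 120 − 48 = 72.

72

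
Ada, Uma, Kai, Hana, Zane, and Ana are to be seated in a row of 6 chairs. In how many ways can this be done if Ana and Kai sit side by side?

240

Glue Ana and Kai into one block (2 internal orders), leaving 5 units to arrange in a row.
That gives 2 × 5! = 2 × 120 = 240.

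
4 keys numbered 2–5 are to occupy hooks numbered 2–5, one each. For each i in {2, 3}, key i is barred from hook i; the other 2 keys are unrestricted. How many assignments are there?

Let Aᵢ (for i ∈ {2, 3}) be the placements that put key i in its forbidden hook. Any j of these fix j positions, leaving (4−j)! ways to fill the rest, and there are C(2,j) ways to pick which j.
By inclusion–exclusion, the number of valid placements is Σ_{j=0}^{2} (−1)^j C(2,j)·(4−j)!.
Computing: 24 − 12 + 2 = 14.

14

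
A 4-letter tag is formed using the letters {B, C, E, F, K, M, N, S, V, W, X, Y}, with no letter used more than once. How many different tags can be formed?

11880

With no repetition, fill the 4 letters in order: 12 choices, then 11, down to 9.
12 × 11 × 10 × 9 = 11880.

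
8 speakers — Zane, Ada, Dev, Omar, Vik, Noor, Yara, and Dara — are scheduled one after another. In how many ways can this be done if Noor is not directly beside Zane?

30240

Of the 8! = 40320 arrangements, those with Noor and Zane adjacent number 2 × 7! = 10080 (treat the pair as a block with 2 internal orders).
So 40320 − 10080 = 30240 arrangements keep them apart.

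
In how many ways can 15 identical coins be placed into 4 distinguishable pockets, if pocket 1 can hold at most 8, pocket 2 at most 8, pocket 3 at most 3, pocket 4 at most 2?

Ignoring the caps, the number of non-negative solutions to x_1+…+x_4 = 15 is C(18,3) = 816.
Subtract solutions that violate a single cap (substitute x_i' = x_i − (cap_i+1)): x_1 ≥ 9 gives C(9,3) = 84; x_2 ≥ 9 gives C(9,3) = 84; x_3 ≥ 4 gives C(14,3) = 364; x_4 ≥ 3 gives C(15,3) = 455. Together 987.
Add back pairs where two caps are both exceeded: 0 + 10 + 20 + 10 + 20 + 165 = 225.
By inclusion–exclusion the count is 816 − 987 + 225 = 54.

54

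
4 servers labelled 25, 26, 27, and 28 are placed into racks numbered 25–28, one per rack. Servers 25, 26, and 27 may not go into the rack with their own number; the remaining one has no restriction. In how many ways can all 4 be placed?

11

Let Aᵢ (for i ∈ {25, 26, 27}) be the placements that put server i in its forbidden rack. Any j of these fix j positions, leaving (4−j)! ways to fill the rest, and there are C(3,j) ways to pick which j.
By inclusion–exclusion, the number of valid placements is Σ_{j=0}^{3} (−1)^j C(3,j)·(4−j)!.
Computing: 24 − 18 + 6 − 1 = 11.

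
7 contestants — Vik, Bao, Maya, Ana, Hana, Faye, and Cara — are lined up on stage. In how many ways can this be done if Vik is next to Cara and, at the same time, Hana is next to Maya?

Treat {Vik,Cara} as one block (2 orders) and {Hana,Maya} as another (2 orders).
That leaves 5 units to arrange: 2 × 2 × 5! = 4 × 120 = 480.

480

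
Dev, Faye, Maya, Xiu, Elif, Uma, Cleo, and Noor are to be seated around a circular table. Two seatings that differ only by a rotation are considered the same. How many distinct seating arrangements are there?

Around a circle, 8 distinct people have 8!/8 = (7)! = 5040 rotationally distinct seatings.

5040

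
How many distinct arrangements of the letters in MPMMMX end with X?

With the last slot taken by X, it remains to arrange the other 5 letters (MPMMM).
Those 5 letters have M appearing 4 times, giving (5)!/(4!) = 5.

5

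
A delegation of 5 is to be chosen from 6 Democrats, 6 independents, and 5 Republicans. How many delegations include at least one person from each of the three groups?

With no constraint there are C(17,5) = 6188 possible selections.
Selections missing a whole group: no Democrats → C(11,5) = 462; no independents → C(11,5) = 462; no Republicans → C(12,5) = 792.
Add back selections omitting two groups (i.e. drawn from a single group): C(6,5) + C(6,5) + C(5,5) = 13.
By inclusion–exclusion: 6188 − 1716 + 13 = 4485.

4485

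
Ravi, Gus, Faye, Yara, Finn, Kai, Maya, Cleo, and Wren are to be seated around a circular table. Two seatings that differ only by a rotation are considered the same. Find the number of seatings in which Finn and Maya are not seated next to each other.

Without the restriction there are (8)! = 40320 seatings.
Those with Finn next to Maya: fuse the pair into one unit and seat 8 units around a circle — 2·(7)! = 10080.
Subtracting, 40320 − 10080 = 30240.

30240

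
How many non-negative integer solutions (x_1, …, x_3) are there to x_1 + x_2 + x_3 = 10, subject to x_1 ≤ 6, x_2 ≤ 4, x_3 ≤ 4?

15

By stars and bars, unrestricted non-negative solutions to x_1+…+x_3 = 10 number C(10+2,2) = 66.
Subtract solutions that violate a single cap (substitute x_i' = x_i − (cap_i+1)): x_1 ≥ 7 gives C(5,2) = 10; x_2 ≥ 5 gives C(7,2) = 21; x_3 ≥ 5 gives C(7,2) = 21. Together 52.
Add back pairs where two caps are both exceeded: 0 + 0 + 1 = 1.
By inclusion–exclusion the count is 66 − 52 + 1 = 15.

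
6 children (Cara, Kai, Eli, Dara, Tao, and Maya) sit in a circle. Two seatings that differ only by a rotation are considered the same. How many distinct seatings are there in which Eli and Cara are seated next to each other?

48

Treat {Eli, Cara} as one unit (2 internal orders) and seat the resulting 5 units around the table: (4)! circular arrangements.
So 2 × (4)! = 2 × 24 = 48.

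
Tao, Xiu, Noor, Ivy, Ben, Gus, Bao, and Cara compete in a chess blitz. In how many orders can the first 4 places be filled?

1680

This is an ordered selection of 4 from 8: P(8,4).
That gives 8 × 7 × 6 × 5 = 1680.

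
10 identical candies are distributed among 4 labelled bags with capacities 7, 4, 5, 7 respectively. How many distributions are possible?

175

Ignoring the caps, the number of non-negative solutions to x_1+…+x_4 = 10 is C(13,3) = 286.
Subtract solutions that violate a single cap (substitute x_i' = x_i − (cap_i+1)): x_1 ≥ 8 gives C(5,3) = 10; x_2 ≥ 5 gives C(8,3) = 56; x_3 ≥ 6 gives C(7,3) = 35; x_4 ≥ 8 gives C(5,3) = 10. Together 111.
No two caps can be exceeded simultaneously, so the pair terms are all 0.
By inclusion–exclusion the count is 286 − 111 + 0 = 175.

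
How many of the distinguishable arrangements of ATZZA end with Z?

Fix Z in the last position and arrange the remaining 4 letters.
Those 4 letters have A appearing twice, giving (4)!/(2!) = 12.

12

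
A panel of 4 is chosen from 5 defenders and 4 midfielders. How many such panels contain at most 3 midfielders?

Split by how many midfielders are chosen (0 through 3).
Sum: C(4,0)·C(5,4) + C(4,1)·C(5,3) + C(4,2)·C(5,2) + C(4,3)·C(5,1) = 5 + 40 + 60 + 20 = 125.

125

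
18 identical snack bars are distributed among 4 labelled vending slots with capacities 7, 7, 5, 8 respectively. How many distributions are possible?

191

Without the upper bounds there are C(21,3) = 1330 ways to split 18 among 4 vending slots.
Subtract solutions that violate a single cap (substitute x_i' = x_i − (cap_i+1)): x_1 ≥ 8 gives C(13,3) = 286; x_2 ≥ 8 gives C(13,3) = 286; x_3 ≥ 6 gives C(15,3) = 455; x_4 ≥ 9 gives C(12,3) = 220. Together 1247.
Add back pairs where two caps are both exceeded: 10 + 35 + 4 + 35 + 4 + 20 = 108.
By inclusion–exclusion the count is 1330 − 1247 + 108 = 191.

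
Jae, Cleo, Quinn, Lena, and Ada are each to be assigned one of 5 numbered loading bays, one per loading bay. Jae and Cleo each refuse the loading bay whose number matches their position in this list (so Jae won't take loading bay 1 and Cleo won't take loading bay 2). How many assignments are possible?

78

Let Aᵢ (for i ∈ {1, 2}) be the placements that put person i in their forbidden loading bay. Any j of these fix j positions, leaving (5−j)! ways to fill the rest, and there are C(2,j) ways to pick which j.
By inclusion–exclusion, the number of valid placements is Σ_{j=0}^{2} (−1)^j C(2,j)·(5−j)!.
Computing: 120 − 48 + 6 = 78.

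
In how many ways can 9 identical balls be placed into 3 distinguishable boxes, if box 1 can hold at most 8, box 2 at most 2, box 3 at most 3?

11

Without the upper bounds there are C(11,2) = 55 ways to split 9 among 3 boxes.
Subtract solutions that violate a single cap (substitute x_i' = x_i − (cap_i+1)): x_1 ≥ 9 gives C(2,2) = 1; x_2 ≥ 3 gives C(8,2) = 28; x_3 ≥ 4 gives C(7,2) = 21. Together 50.
Add back pairs where two caps are both exceeded: 0 + 0 + 6 = 6.
By inclusion–exclusion the count is 55 − 50 + 6 = 11.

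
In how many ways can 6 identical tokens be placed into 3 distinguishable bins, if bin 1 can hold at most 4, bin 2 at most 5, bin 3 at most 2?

By stars and bars, unrestricted non-negative solutions to x_1+…+x_3 = 6 number C(6+2,2) = 28.
Subtract solutions that violate a single cap (substitute x_i' = x_i − (cap_i+1)): x_1 ≥ 5 gives C(3,2) = 3; x_2 ≥ 6 gives C(2,2) = 1; x_3 ≥ 3 gives C(5,2) = 10. Together 14.
No two caps can be exceeded simultaneously, so the pair terms are all 0.
By inclusion–exclusion the count is 28 − 14 + 0 = 14.

14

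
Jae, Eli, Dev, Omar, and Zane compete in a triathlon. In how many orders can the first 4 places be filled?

This is an ordered selection of 4 from 5: P(5,4).
That gives 5 × 4 × 3 × 2 = 120.

120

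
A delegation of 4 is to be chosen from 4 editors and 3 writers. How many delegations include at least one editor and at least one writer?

Unrestricted: C(7,4) = 35 ways to pick any 4 of the 7.
Selections missing a whole group: no editors → C(3,4) = 0; no writers → C(4,4) = 1.
Both groups omitted at once is impossible, so 35 − 1 = 34.

34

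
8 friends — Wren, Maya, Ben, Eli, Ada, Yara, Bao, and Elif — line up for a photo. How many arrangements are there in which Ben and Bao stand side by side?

Treat {Ben, Bao} as a single unit. There are 7 units to order, and the pair itself can be ordered 2 ways.
So the count is 2·(7)! = 10080.

10080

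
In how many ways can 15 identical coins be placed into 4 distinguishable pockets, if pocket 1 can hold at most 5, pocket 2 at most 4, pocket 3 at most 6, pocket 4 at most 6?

By stars and bars, unrestricted non-negative solutions to x_1+…+x_4 = 15 number C(15+3,3) = 816.
Subtract solutions that violate a single cap (substitute x_i' = x_i − (cap_i+1)): x_1 ≥ 6 gives C(12,3) = 220; x_2 ≥ 5 gives C(13,3) = 286; x_3 ≥ 7 gives C(11,3) = 165; x_4 ≥ 7 gives C(11,3) = 165. Together 836.
Add back pairs where two caps are both exceeded: 35 + 10 + 10 + 20 + 20 + 4 = 99.
By inclusion–exclusion the count is 816 − 836 + 99 = 79.

79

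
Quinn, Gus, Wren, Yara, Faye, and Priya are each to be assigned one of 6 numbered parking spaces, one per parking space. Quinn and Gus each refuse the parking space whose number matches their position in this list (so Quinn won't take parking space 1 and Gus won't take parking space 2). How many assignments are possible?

Let Aᵢ (for i ∈ {1, 2}) be the placements that put person i in their forbidden parking space. Any j of these fix j positions, leaving (6−j)! ways to fill the rest, and there are C(2,j) ways to pick which j.
By inclusion–exclusion, the number of valid placements is Σ_{j=0}^{2} (−1)^j C(2,j)·(6−j)!.
Computing: 720 − 240 + 24 = 504.

504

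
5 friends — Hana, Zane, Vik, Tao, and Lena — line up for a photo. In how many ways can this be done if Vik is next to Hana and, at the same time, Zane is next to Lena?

Treat {Vik,Hana} as one block (2 orders) and {Zane,Lena} as another (2 orders).
That leaves 3 units to arrange: 2 × 2 × 3! = 4 × 6 = 24.

24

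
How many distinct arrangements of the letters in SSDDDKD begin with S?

30

With the first slot taken by S, it remains to arrange the other 6 letters (SDDDKD).
Those 6 letters have D appearing 4 times, giving (6)!/(4!) = 30.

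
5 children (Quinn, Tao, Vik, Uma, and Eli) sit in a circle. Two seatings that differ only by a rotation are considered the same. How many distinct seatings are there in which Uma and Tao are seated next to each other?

Treat {Uma, Tao} as one unit (2 internal orders) and seat the resulting 4 units around the table: (3)! circular arrangements.
So 2 × (3)! = 2 × 6 = 12.

12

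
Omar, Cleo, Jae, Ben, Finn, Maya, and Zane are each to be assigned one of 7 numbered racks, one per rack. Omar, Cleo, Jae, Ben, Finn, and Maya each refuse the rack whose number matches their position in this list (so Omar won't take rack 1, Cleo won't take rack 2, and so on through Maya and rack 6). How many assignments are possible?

Let Aᵢ (for 1 ≤ i ≤ 6) be the placements that put person i in their forbidden rack. Any j of these fix j positions, leaving (7−j)! ways to fill the rest, and there are C(6,j) ways to pick which j.
By inclusion–exclusion, the number of valid placements is Σ_{j=0}^{6} (−1)^j C(6,j)·(7−j)!.
Computing: 5040 − 4320 + 1800 − 480 + 90 − 12 + 1 = 2119.

2119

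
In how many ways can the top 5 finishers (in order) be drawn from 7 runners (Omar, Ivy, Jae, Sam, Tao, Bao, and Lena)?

2520

This is an ordered selection of 5 from 7: P(7,5).
That gives 7 × 6 × 5 × 4 × 3 = 2520.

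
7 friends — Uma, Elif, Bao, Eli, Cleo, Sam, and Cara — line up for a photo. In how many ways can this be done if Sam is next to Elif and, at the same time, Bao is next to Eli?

480

Treat {Sam,Elif} as one block (2 orders) and {Bao,Eli} as another (2 orders).
That leaves 5 units to arrange: 2 × 2 × 5! = 4 × 120 = 480.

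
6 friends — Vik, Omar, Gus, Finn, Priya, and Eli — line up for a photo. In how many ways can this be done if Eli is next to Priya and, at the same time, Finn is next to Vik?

Treat {Eli,Priya} as one block (2 orders) and {Finn,Vik} as another (2 orders).
That leaves 4 units to arrange: 2 × 2 × 4! = 4 × 24 = 96.

96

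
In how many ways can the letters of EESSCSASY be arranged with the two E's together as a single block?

Treat the 2 copies of E as a single block. The multiset to arrange is then {EE, A, C, S, S, S, S, Y}, 8 items in all.
That gives (8)!/(4!) = 1680 arrangements.

1680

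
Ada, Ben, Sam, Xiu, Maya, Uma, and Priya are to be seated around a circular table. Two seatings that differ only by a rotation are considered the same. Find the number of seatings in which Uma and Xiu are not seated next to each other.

480

Without the restriction there are (6)! = 720 seatings.
Seatings with Uma beside Xiu: treat them as a block with 2 internal orders, giving 2 × (5)! = 240.
Subtracting, 720 − 240 = 480.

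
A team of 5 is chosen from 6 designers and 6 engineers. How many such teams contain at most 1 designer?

Split by how many designers are chosen (0 through 1).
Sum: C(6,0)·C(6,5) + C(6,1)·C(6,4) = 6 + 90 = 96.

96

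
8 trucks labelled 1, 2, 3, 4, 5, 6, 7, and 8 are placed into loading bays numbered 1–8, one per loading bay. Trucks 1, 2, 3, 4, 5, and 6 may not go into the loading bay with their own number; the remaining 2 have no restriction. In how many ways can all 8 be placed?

Let Aᵢ (for 1 ≤ i ≤ 6) be the placements that put truck i in its forbidden loading bay. Any j of these fix j positions, leaving (8−j)! ways to fill the rest, and there are C(6,j) ways to pick which j.
By inclusion–exclusion, the number of valid placements is Σ_{j=0}^{6} (−1)^j C(6,j)·(8−j)!.
Computing: 40320 − 30240 + 10800 − 2400 + 360 − 36 + 2 = 18806.

18806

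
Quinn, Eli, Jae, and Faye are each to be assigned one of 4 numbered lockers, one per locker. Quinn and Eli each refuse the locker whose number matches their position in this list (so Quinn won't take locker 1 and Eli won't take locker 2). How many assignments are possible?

14

Let Aᵢ (for i ∈ {1, 2}) be the placements that put person i in their forbidden locker. Any j of these fix j positions, leaving (4−j)! ways to fill the rest, and there are C(2,j) ways to pick which j.
By inclusion–exclusion, the number of valid placements is Σ_{j=0}^{2} (−1)^j C(2,j)·(4−j)!.
Computing: 24 − 12 + 2 = 14.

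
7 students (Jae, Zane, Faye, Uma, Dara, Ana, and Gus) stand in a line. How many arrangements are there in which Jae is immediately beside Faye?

Glue Jae and Faye into one block (2 internal orders), leaving 6 units to arrange in a row.
So the count is 2·(6)! = 1440.

1440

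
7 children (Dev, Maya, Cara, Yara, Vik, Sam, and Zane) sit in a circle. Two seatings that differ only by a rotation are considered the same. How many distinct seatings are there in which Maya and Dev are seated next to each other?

Glue Maya and Dev into a block (2 internal orders). Seating 6 units around a circle gives (5)! arrangements.
So 2 × (5)! = 2 × 120 = 240.

240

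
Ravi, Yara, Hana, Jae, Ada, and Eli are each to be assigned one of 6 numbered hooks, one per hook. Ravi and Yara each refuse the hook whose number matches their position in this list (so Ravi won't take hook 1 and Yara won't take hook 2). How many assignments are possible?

504

Let Aᵢ (for i ∈ {1, 2}) be the placements that put person i in their forbidden hook. Any j of these fix j positions, leaving (6−j)! ways to fill the rest, and there are C(2,j) ways to pick which j.
By inclusion–exclusion, the number of valid placements is Σ_{j=0}^{2} (−1)^j C(2,j)·(6−j)!.
Computing: 720 − 240 + 24 = 504.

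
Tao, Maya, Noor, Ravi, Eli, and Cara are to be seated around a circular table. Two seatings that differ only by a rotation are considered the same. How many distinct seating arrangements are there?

120

Seat Tao anywhere (absorbing the rotational symmetry), then permute the other 5: (5)! = 120.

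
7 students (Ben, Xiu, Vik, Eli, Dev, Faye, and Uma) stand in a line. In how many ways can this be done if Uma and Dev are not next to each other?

3600

There are 7! = 5040 arrangements in all. If Uma and Dev are adjacent, merging them into one block gives 2·(6)! = 1440 arrangements.
So 5040 − 1440 = 3600 arrangements keep them apart.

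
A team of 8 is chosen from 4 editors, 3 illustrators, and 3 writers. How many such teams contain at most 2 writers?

24

Split by how many writers are chosen (0 through 2).
Sum: C(3,0)·C(7,8) + C(3,1)·C(7,7) + C(3,2)·C(7,6) = 0 + 3 + 21 = 24.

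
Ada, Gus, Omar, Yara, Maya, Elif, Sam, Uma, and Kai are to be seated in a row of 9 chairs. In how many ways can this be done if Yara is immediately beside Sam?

80640

Treat {Yara, Sam} as a single unit. There are 8 units to order, and the pair itself can be ordered 2 ways.
So the count is 2·(8)! = 80640.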